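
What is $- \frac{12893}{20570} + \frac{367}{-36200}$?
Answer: $- \frac{47427579}{74463400} \approx -0.63692$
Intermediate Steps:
$- \frac{12893}{20570} + \frac{367}{-36200} = \left(-12893\right) \frac{1}{20570} + 367 \left(- \frac{1}{36200}\right) = - \frac{12893}{20570} - \frac{367}{36200} = - \frac{47427579}{74463400}$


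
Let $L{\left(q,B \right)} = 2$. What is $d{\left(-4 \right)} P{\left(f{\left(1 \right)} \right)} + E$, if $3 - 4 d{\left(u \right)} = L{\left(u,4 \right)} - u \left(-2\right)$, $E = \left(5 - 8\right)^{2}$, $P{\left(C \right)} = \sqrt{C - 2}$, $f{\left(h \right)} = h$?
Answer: $9 + \frac{9 i}{4} \approx 9.0 + 2.25 i$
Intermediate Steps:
$P{\left(C \right)} = \sqrt{-2 + C}$
$E = 9$ ($E = \left(5 - 8\right)^{2} = \left(-3\right)^{2} = 9$)
$d{\left(u \right)} = \frac{1}{4} - \frac{u}{2}$ ($d{\left(u \right)} = \frac{3}{4} - \frac{2 - u \left(-2\right)}{4} = \frac{3}{4} - \frac{2 - - 2 u}{4} = \frac{3}{4} - \frac{2 + 2 u}{4} = \frac{3}{4} - \left(\frac{1}{2} + \frac{u}{2}\right) = \frac{1}{4} - \frac{u}{2}$)
$d{\left(-4 \right)} P{\left(f{\left(1 \right)} \right)} + E = \left(\frac{1}{4} - -2\right) \sqrt{-2 + 1} + 9 = \left(\frac{1}{4} + 2\right) \sqrt{-1} + 9 = \frac{9 i}{4} + 9 = 9 + \frac{9 i}{4}$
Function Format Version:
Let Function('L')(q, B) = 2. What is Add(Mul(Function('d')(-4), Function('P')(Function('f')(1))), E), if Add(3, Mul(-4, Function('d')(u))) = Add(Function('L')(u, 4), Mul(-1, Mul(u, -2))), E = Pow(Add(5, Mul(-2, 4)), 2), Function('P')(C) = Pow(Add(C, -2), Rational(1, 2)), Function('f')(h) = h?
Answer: Add(9, Mul(Rational(9, 4), I)) ≈ Add(9.0000, Mul(2.2500, I))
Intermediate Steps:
Function('P')(C) = Pow(Add(-2, C), Rational(1, 2))
E = 9 (E = Pow(Add(5, -8), 2) = Pow(-3, 2) = 9)
Function('d')(u) = Add(Rational(1, 4), Mul(Rational(-1, 2), u)) (Function('d')(u) = Add(Rational(3, 4), Mul(Rational(-1, 4), Add(2, Mul(-1, Mul(u, -2))))) = Add(Rational(3, 4), Mul(Rational(-1, 4), Add(2, Mul(-1, Mul(-2, u))))) = Add(Rational(3, 4), Mul(Rational(-1, 4), Add(2, Mul(2, u)))) = Add(Rational(3, 4), Add(Rational(-1, 2), Mul(Rational(-1, 2), u))) = Add(Rational(1, 4), Mul(Rational(-1, 2), u)))
Add(Mul(Function('d')(-4), Function('P')(Function('f')(1))), E) = Add(Mul(Add(Rational(1, 4), Mul(Rational(-1, 2), -4)), Pow(Add(-2, 1), Rational(1, 2))), 9) = Add(Mul(Add(Rational(1, 4), 2), Pow(-1, Rational(1, 2))), 9) = Add(Mul(Rational(9, 4), I), 9) = Add(9, Mul(Rational(9, 4), I))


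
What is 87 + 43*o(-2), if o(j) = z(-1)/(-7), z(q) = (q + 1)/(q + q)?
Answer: 87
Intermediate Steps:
z(q) = (1 + q)/(2*q) (z(q) = (1 + q)/((2*q)) = (1 + q)*(1/(2*q)) = (1 + q)/(2*q))
o(j) = 0 (o(j) = ((½)*(1 - 1)/(-1))/(-7) = ((½)*(-1)*0)*(-⅐) = 0*(-⅐) = 0)
87 + 43*o(-2) = 87 + 43*0 = 87 + 0 = 87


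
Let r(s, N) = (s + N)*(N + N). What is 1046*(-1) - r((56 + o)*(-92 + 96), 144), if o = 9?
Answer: -117398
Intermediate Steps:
r(s, N) = 2*N*(N + s) (r(s, N) = (N + s)*(2*N) = 2*N*(N + s))
1046*(-1) - r((56 + o)*(-92 + 96), 144) = 1046*(-1) - 2*144*(144 + (56 + 9)*(-92 + 96)) = -1046 - 2*144*(144 + 65*4) = -1046 - 2*144*(144 + 260) = -1046 - 2*144*404 = -1046 - 1*116352 = -1046 - 116352 = -117398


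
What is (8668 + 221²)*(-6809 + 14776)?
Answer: 458174203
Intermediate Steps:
(8668 + 221²)*(-6809 + 14776) = (8668 + 48841)*7967 = 57509*7967 = 458174203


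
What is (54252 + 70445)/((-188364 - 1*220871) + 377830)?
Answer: -124697/31405 ≈ -3.9706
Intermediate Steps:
(54252 + 70445)/((-188364 - 1*220871) + 377830) = 124697/((-188364 - 220871) + 377830) = 124697/(-409235 + 377830) = 124697/(-31405) = 124697*(-1/31405) = -124697/31405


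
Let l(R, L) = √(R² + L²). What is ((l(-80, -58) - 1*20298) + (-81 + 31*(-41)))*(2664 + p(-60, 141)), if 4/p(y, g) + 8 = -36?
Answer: -634409950/11 + 58606*√2441/11 ≈ -5.7410e+7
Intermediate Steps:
l(R, L) = √(L² + R²)
p(y, g) = -1/11 (p(y, g) = 4/(-8 - 36) = 4/(-44) = 4*(-1/44) = -1/11)
((l(-80, -58) - 1*20298) + (-81 + 31*(-41)))*(2664 + p(-60, 141)) = ((√((-58)² + (-80)²) - 1*20298) + (-81 + 31*(-41)))*(2664 - 1/11) = ((√(3364 + 6400) - 20298) + (-81 - 1271))*(29303/11) = ((√9764 - 20298) - 1352)*(29303/11) = ((2*√2441 - 20298) - 1352)*(29303/11) = ((-20298 + 2*√2441) - 1352)*(29303/11) = (-21650 + 2*√2441)*(29303/11) = -634409950/11 + 58606*√2441/11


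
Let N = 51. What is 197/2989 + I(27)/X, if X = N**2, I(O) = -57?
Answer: 114008/2591463 ≈ 0.043994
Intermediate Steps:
X = 2601 (X = 51**2 = 2601)
197/2989 + I(27)/X = 197/2989 - 57/2601 = 197*(1/2989) - 57*1/2601 = 197/2989 - 19/867 = 114008/2591463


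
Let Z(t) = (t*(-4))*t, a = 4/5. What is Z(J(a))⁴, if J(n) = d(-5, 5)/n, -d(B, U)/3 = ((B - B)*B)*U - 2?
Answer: 2562890625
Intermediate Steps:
a = ⅘ (a = 4*(⅕) = ⅘ ≈ 0.80000)
d(B, U) = 6 (d(B, U) = -3*(((B - B)*B)*U - 2) = -3*((0*B)*U - 2) = -3*(0*U - 2) = -3*(0 - 2) = -3*(-2) = 6)
J(n) = 6/n
Z(t) = -4*t² (Z(t) = (-4*t)*t = -4*t²)
Z(J(a))⁴ = (-4*(6/(⅘))²)⁴ = (-4*(6*(5/4))²)⁴ = (-4*(15/2)²)⁴ = (-4*225/4)⁴ = (-225)⁴ = 2562890625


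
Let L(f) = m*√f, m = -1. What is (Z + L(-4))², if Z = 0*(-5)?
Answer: -4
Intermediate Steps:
L(f) = -√f
Z = 0
(Z + L(-4))² = (0 - √(-4))² = (0 - 2*I)² = (-2*I)² = -4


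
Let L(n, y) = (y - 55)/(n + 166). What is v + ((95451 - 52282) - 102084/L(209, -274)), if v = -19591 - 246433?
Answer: -745485/7 ≈ -1.0650e+5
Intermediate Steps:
v = -266024
L(n, y) = (-55 + y)/(166 + n)
v + ((95451 - 52282) - 102084/L(209, -274)) = -266024 + ((95451 - 52282) - 102084*(166 + 209)/(-55 - 274)) = -266024 + (43169 - 102084/(-329/375)) = -266024 + (43169 - 102084*(-375/329)) = -266024 + (43169 + 814500/7) = -266024 + 1116683/7 = -745485/7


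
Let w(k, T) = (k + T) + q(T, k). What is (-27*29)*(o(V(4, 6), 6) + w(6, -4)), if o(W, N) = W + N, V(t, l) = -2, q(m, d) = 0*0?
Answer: -4698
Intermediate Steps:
q(m, d) = 0
o(W, N) = N + W
w(k, T) = T + k (w(k, T) = (k + T) + 0 = (T + k) + 0 = T + k)
(-27*29)*(o(V(4, 6), 6) + w(6, -4)) = (-27*29)*((6 - 2) + (-4 + 6)) = -783*(4 + 2) = -783*6 = -4698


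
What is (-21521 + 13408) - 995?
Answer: -9108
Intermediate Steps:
(-21521 + 13408) - 995 = -8113 - 995 = -9108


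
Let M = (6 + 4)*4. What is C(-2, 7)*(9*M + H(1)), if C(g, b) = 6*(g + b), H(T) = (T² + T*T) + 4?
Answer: 10980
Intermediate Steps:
H(T) = 4 + 2*T² (H(T) = (T² + T²) + 4 = 2*T² + 4 = 4 + 2*T²)
C(g, b) = 6*b + 6*g (C(g, b) = 6*(b + g) = 6*b + 6*g)
M = 40 (M = 10*4 = 40)
C(-2, 7)*(9*M + H(1)) = (6*7 + 6*(-2))*(9*40 + (4 + 2*1²)) = (42 - 12)*(360 + (4 + 2*1)) = 30*(360 + (4 + 2)) = 30*(360 + 6) = 30*366 = 10980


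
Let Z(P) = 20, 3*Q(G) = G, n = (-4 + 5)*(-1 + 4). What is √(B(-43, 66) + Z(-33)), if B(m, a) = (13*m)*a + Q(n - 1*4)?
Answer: I*√331869/3 ≈ 192.03*I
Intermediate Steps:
n = 3 (n = 1*3 = 3)
Q(G) = G/3
B(m, a) = -⅓ + 13*a*m (B(m, a) = (13*m)*a + (3 - 1*4)/3 = 13*a*m + (3 - 4)/3 = 13*a*m + (⅓)*(-1) = 13*a*m - ⅓ = -⅓ + 13*a*m)
√(B(-43, 66) + Z(-33)) = √((-⅓ + 13*66*(-43)) + 20) = √((-⅓ - 36894) + 20) = √(-110683/3 + 20) = √(-110623/3) = I*√331869/3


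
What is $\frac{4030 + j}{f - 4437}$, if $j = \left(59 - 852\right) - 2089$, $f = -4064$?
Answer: $- \frac{1148}{8501} \approx -0.13504$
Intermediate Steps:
$j = -2882$ ($j = -793 - 2089 = -2882$)
$\frac{4030 + j}{f - 4437} = \frac{4030 - 2882}{-4064 - 4437} = \frac{1148}{-8501} = 1148 \left(- \frac{1}{8501}\right) = - \frac{1148}{8501}$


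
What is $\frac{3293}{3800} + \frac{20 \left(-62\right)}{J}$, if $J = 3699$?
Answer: $\frac{7468807}{14056200} \approx 0.53135$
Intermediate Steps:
$\frac{3293}{3800} + \frac{20 \left(-62\right)}{J} = \frac{3293}{3800} + \frac{20 \left(-62\right)}{3699} = 3293 \cdot \frac{1}{3800} - \frac{1240}{3699} = \frac{3293}{3800} - \frac{1240}{3699} = \frac{7468807}{14056200}$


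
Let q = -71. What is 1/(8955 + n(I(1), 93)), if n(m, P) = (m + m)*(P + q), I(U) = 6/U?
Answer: 1/9219 ≈ 0.00010847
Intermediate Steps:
n(m, P) = 2*m*(-71 + P) (n(m, P) = (m + m)*(P - 71) = (2*m)*(-71 + P) = 2*m*(-71 + P))
1/(8955 + n(I(1), 93)) = 1/(8955 + 2*(6/1)*(-71 + 93)) = 1/(8955 + 2*(6*1)*22) = 1/(8955 + 2*6*22) = 1/(8955 + 264) = 1/9219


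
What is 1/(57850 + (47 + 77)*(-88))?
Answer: 1/46938 ≈ 2.1305e-5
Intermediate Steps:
1/(57850 + (47 + 77)*(-88)) = 1/(57850 + 124*(-88)) = 1/(57850 - 10912) = 1/46938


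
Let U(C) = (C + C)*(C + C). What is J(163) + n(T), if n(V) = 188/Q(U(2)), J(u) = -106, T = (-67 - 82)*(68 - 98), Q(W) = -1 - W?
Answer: -1990/17 ≈ -117.06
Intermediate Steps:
U(C) = 4*C² (U(C) = (2*C)*(2*C) = 4*C²)
T = 4470 (T = -149*(-30) = 4470)
n(V) = -188/17 (n(V) = 188/(-1 - 4*2²) = 188/(-1 - 4*4) = 188/(-1 - 1*16) = 188/(-1 - 16) = 188/(-17) = 188*(-1/17) = -188/17)
J(163) + n(T) = -106 - 188/17 = -1990/17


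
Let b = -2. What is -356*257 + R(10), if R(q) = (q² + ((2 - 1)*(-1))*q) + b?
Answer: -91404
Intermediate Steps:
R(q) = -2 + q² - q (R(q) = (q² + ((2 - 1)*(-1))*q) - 2 = (q² + (1*(-1))*q) - 2 = (q² - q) - 2 = -2 + q² - q)
-356*257 + R(10) = -356*257 + (-2 + 10² - 1*10) = -91492 + (-2 + 100 - 10) = -91492 + 88 = -91404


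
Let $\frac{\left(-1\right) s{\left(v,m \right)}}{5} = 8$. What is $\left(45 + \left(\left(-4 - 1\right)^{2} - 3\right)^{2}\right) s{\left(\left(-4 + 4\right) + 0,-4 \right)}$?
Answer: $-21160$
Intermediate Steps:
$s{\left(v,m \right)} = -40$ ($s{\left(v,m \right)} = \left(-5\right) 8 = -40$)
$\left(45 + \left(\left(-4 - 1\right)^{2} - 3\right)^{2}\right) s{\left(\left(-4 + 4\right) + 0,-4 \right)} = \left(45 + \left(\left(-4 - 1\right)^{2} - 3\right)^{2}\right) \left(-40\right) = \left(45 + \left(\left(-5\right)^{2} - 3\right)^{2}\right) \left(-40\right) = \left(45 + \left(25 - 3\right)^{2}\right) \left(-40\right) = \left(45 + 22^{2}\right) \left(-40\right) = \left(45 + 484\right) \left(-40\right) = 529 \left(-40\right) = -21160$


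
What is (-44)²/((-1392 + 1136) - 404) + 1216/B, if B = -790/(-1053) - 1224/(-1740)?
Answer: 693802084/832335 ≈ 833.56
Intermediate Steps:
B = 221956/152685 (B = -790*(-1/1053) - 1224*(-1/1740) = 790/1053 + 102/145 = 221956/152685 ≈ 1.4537)
(-44)²/((-1392 + 1136) - 404) + 1216/B = (-44)²/((-1392 + 1136) - 404) + 1216/(221956/152685) = 1936/(-256 - 404) + 1216*(152685/221956) = 1936/(-660) + 46416240/55489 = 1936*(-1/660) + 46416240/55489 = -44/15 + 46416240/55489 = 693802084/832335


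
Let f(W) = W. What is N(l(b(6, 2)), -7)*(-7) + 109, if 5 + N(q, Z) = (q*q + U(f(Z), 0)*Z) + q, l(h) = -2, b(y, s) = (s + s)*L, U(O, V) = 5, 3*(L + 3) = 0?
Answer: 375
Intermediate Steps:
L = -3 (L = -3 + (⅓)*0 = -3 + 0 = -3)
b(y, s) = -6*s (b(y, s) = (s + s)*(-3) = (2*s)*(-3) = -6*s)
N(q, Z) = -5 + q + q² + 5*Z (N(q, Z) = -5 + ((q*q + 5*Z) + q) = -5 + ((q² + 5*Z) + q) = -5 + (q + q² + 5*Z) = -5 + q + q² + 5*Z)
N(l(b(6, 2)), -7)*(-7) + 109 = (-5 - 2 + (-2)² + 5*(-7))*(-7) + 109 = (-5 - 2 + 4 - 35)*(-7) + 109 = -38*(-7) + 109 = 266 + 109 = 375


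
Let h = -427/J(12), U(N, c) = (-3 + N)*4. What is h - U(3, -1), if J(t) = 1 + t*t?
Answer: -427/145 ≈ -2.9448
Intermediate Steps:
U(N, c) = -12 + 4*N
J(t) = 1 + t**2
h = -427/145 (h = -427/(1 + 12**2) = -427/(1 + 144) = -427/145 ≈ -2.9448)
h - U(3, -1) = -427/145 - (-12 + 4*3) = -427/145 - (-12 + 12) = -427/145 - 1*0 = -427/145 + 0 = -427/145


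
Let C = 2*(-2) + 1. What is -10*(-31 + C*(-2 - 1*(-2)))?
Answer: 310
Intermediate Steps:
C = -3 (C = -4 + 1 = -3)
-10*(-31 + C*(-2 - 1*(-2))) = -10*(-31 - 3*(-2 - 1*(-2))) = -10*(-31 - 3*(-2 + 2)) = -10*(-31 - 3*0) = -10*(-31 + 0) = -10*(-31) = 310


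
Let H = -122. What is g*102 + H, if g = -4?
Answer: -530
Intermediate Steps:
g*102 + H = -4*102 - 122 = -408 - 122 = -530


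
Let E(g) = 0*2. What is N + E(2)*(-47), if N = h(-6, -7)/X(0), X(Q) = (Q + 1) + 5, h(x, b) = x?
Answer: -1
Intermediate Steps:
X(Q) = 6 + Q (X(Q) = (1 + Q) + 5 = 6 + Q)
E(g) = 0
N = -1 (N = -6/(6 + 0) = -6/6 = -6*⅙ = -1)
N + E(2)*(-47) = -1 + 0*(-47) = -1 + 0 = -1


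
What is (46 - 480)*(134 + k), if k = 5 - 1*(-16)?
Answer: -67270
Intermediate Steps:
k = 21 (k = 5 + 16 = 21)
(46 - 480)*(134 + k) = (46 - 480)*(134 + 21) = -434*155 = -67270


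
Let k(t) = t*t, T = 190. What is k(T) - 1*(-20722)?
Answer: 56822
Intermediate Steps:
k(t) = t²
k(T) - 1*(-20722) = 190² - 1*(-20722) = 36100 + 20722 = 56822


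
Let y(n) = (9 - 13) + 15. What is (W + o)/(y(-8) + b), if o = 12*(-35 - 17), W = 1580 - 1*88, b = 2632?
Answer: 868/2643 ≈ 0.32841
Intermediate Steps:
y(n) = 11 (y(n) = -4 + 15 = 11)
W = 1492 (W = 1580 - 88 = 1492)
o = -624 (o = 12*(-52) = -624)
(W + o)/(y(-8) + b) = (1492 - 624)/(11 + 2632) = 868/2643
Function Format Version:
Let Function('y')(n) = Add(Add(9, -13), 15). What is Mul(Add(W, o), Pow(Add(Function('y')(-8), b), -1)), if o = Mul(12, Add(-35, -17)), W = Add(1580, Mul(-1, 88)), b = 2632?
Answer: Rational(868, 2643) ≈ 0.32841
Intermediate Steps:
Function('y')(n) = 11 (Function('y')(n) = Add(-4, 15) = 11)
W = 1492 (W = Add(1580, -88) = 1492)
o = -624 (o = Mul(12, -52) = -624)
Mul(Add(W, o), Pow(Add(Function('y')(-8), b), -1)) = Mul(Add(1492, -624), Pow(Add(11, 2632), -1)) = Mul(868, Pow(2643, -1)) = Mul(868, Rational(1, 2643)) = Rational(868, 2643)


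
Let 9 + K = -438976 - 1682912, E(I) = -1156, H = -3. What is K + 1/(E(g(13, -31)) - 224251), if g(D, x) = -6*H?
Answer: -478290437080/225407 ≈ -2.1219e+6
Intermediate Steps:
g(D, x) = 18 (g(D, x) = -6*(-3) = 18)
K = -2121897 (K = -9 + (-438976 - 1682912) = -9 - 2121888 = -2121897)
K + 1/(E(g(13, -31)) - 224251) = -2121897 + 1/(-1156 - 224251) = -2121897 + 1/(-225407) = -2121897 - 1/225407 = -478290437080/225407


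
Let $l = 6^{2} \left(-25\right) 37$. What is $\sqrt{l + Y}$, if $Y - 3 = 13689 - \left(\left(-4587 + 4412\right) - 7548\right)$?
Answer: $i \sqrt{11885} \approx 109.02 i$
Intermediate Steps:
$Y = 21415$ ($Y = 3 + \left(13689 - \left(\left(-4587 + 4412\right) - 7548\right)\right) = 3 + \left(13689 - \left(-175 - 7548\right)\right) = 3 + \left(13689 - -7723\right) = 3 + \left(13689 + 7723\right) = 3 + 21412 = 21415$)
$l = -33300$ ($l = 36 \left(-25\right) 37 = \left(-900\right) 37 = -33300$)
$\sqrt{l + Y} = \sqrt{-33300 + 21415} = \sqrt{-11885} = i \sqrt{11885}$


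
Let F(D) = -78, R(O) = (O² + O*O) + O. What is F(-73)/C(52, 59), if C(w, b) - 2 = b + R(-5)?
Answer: -39/53 ≈ -0.73585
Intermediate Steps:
R(O) = O + 2*O² (R(O) = (O² + O²) + O = 2*O² + O = O + 2*O²)
C(w, b) = 47 + b (C(w, b) = 2 + (b - 5*(1 + 2*(-5))) = 2 + (b - 5*(1 - 10)) = 2 + (b - 5*(-9)) = 2 + (b + 45) = 2 + (45 + b) = 47 + b)
F(-73)/C(52, 59) = -78/(47 + 59) = -78/106 = -78*1/106 = -39/53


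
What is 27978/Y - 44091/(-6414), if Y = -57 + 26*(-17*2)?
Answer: -45987087/2011858 ≈ -22.858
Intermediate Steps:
Y = -941 (Y = -57 + 26*(-34) = -57 - 884 = -941)
27978/Y - 44091/(-6414) = 27978/(-941) - 44091/(-6414) = 27978*(-1/941) - 44091*(-1/6414) = -27978/941 + 14697/2138 = -45987087/2011858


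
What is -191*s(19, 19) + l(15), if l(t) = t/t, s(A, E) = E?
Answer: -3628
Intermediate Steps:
l(t) = 1
-191*s(19, 19) + l(15) = -191*19 + 1 = -3629 + 1 = -3628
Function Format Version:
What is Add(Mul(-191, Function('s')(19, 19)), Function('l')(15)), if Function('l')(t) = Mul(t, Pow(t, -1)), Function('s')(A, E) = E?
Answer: -3628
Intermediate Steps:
Function('l')(t) = 1
Add(Mul(-191, Function('s')(19, 19)), Function('l')(15)) = Add(Mul(-191, 19), 1) = Add(-3629, 1) = -3628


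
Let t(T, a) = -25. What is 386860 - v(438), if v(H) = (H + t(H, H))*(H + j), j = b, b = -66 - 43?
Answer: 250983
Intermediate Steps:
b = -109
j = -109
v(H) = (-109 + H)*(-25 + H) (v(H) = (H - 25)*(H - 109) = (-25 + H)*(-109 + H) = (-109 + H)*(-25 + H))
386860 - v(438) = 386860 - (2725 + 438² - 134*438) = 386860 - (2725 + 191844 - 58692) = 386860 - 1*135877 = 386860 - 135877 = 250983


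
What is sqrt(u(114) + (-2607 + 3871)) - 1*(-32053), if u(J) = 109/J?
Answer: 32053 + sqrt(16439370)/114 ≈ 32089.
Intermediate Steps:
sqrt(u(114) + (-2607 + 3871)) - 1*(-32053) = sqrt(109/114 + (-2607 + 3871)) - 1*(-32053) = sqrt(109*(1/114) + 1264) + 32053 = sqrt(109/114 + 1264) + 32053 = sqrt(144205/114) + 32053 = sqrt(16439370)/114 + 32053 = 32053 + sqrt(16439370)/114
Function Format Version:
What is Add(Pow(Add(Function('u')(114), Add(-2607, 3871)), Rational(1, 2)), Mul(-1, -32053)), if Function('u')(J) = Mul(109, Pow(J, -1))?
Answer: Add(32053, Mul(Rational(1, 114), Pow(16439370, Rational(1, 2)))) ≈ 32089.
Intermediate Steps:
Add(Pow(Add(Function('u')(114), Add(-2607, 3871)), Rational(1, 2)), Mul(-1, -32053)) = Add(Pow(Add(Mul(109, Pow(114, -1)), Add(-2607, 3871)), Rational(1, 2)), Mul(-1, -32053)) = Add(Pow(Add(Mul(109, Rational(1, 114)), 1264), Rational(1, 2)), 32053) = Add(Pow(Add(Rational(109, 114), 1264), Rational(1, 2)), 32053) = Add(Pow(Rational(144205, 114), Rational(1, 2)), 32053) = Add(Mul(Rational(1, 114), Pow(16439370, Rational(1, 2))), 32053) = Add(32053, Mul(Rational(1, 114), Pow(16439370, Rational(1, 2))))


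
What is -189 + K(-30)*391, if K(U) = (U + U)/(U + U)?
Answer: 202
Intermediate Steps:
K(U) = 1 (K(U) = (2*U)/((2*U)) = (2*U)*(1/(2*U)) = 1)
-189 + K(-30)*391 = -189 + 1*391 = -189 + 391 = 202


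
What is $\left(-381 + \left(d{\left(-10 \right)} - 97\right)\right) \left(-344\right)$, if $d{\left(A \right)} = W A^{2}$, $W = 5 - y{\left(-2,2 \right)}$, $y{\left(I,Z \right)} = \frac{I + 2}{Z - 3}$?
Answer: $-7568$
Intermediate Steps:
$y{\left(I,Z \right)} = \frac{2 + I}{-3 + Z}$
$W = 5$ ($W = 5 - \frac{2 - 2}{-3 + 2} = 5 - \frac{1}{-1} \cdot 0 = 5 - \left(-1\right) 0 = 5 - 0 = 5 + 0 = 5$)
$d{\left(A \right)} = 5 A^{2}$
$\left(-381 + \left(d{\left(-10 \right)} - 97\right)\right) \left(-344\right) = \left(-381 - \left(97 - 5 \left(-10\right)^{2}\right)\right) \left(-344\right) = \left(-381 + \left(5 \cdot 100 - 97\right)\right) \left(-344\right) = \left(-381 + \left(500 - 97\right)\right) \left(-344\right) = \left(-381 + 403\right) \left(-344\right) = 22 \left(-344\right) = -7568$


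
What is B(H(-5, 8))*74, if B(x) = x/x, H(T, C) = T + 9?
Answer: 74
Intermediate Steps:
H(T, C) = 9 + T
B(x) = 1
B(H(-5, 8))*74 = 1*74 = 74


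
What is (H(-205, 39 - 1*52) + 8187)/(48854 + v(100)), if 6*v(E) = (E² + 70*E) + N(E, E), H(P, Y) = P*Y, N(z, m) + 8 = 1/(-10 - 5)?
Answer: 976680/4651739 ≈ 0.20996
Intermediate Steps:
N(z, m) = -121/15 (N(z, m) = -8 + 1/(-10 - 5) = -8 + 1/(-15) = -8 - 1/15 = -121/15)
v(E) = -121/90 + E²/6 + 35*E/3 (v(E) = ((E² + 70*E) - 121/15)/6 = (-121/15 + E² + 70*E)/6 = -121/90 + E²/6 + 35*E/3)
(H(-205, 39 - 1*52) + 8187)/(48854 + v(100)) = (-205*(39 - 1*52) + 8187)/(48854 + (-121/90 + (⅙)*100² + (35/3)*100)) = (-205*(39 - 52) + 8187)/(48854 + (-121/90 + (⅙)*10000 + 3500/3)) = (-205*(-13) + 8187)/(48854 + (-121/90 + 5000/3 + 3500/3)) = (2665 + 8187)/(48854 + 254879/90) = 10852/(4651739/90) = 10852*(90/4651739) = 976680/4651739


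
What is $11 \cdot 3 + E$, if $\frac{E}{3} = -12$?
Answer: $-3$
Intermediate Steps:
$E = -36$ ($E = 3 \left(-12\right) = -36$)
$11 \cdot 3 + E = 11 \cdot 3 - 36 = 33 - 36 = -3$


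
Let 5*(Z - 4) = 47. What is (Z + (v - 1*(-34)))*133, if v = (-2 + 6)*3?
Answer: 39501/5 ≈ 7900.2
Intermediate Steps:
Z = 67/5 (Z = 4 + (1/5)*47 = 4 + 47/5 = 67/5 ≈ 13.400)
v = 12 (v = 4*3 = 12)
(Z + (v - 1*(-34)))*133 = (67/5 + (12 - 1*(-34)))*133 = (67/5 + (12 + 34))*133 = (67/5 + 46)*133 = (297/5)*133 = 39501/5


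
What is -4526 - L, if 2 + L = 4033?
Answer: -8557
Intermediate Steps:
L = 4031 (L = -2 + 4033 = 4031)
-4526 - L = -4526 - 1*4031 = -4526 - 4031 = -8557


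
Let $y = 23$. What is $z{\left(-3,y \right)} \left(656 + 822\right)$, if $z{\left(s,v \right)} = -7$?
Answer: $-10346$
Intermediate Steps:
$z{\left(-3,y \right)} \left(656 + 822\right) = - 7 \left(656 + 822\right) = \left(-7\right) 1478 = -10346$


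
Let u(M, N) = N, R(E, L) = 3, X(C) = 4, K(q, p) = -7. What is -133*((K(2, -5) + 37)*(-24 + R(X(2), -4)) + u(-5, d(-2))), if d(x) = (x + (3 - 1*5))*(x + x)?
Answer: 81662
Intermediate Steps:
d(x) = 2*x*(-2 + x) (d(x) = (x + (3 - 5))*(2*x) = (x - 2)*(2*x) = (-2 + x)*(2*x) = 2*x*(-2 + x))
-133*((K(2, -5) + 37)*(-24 + R(X(2), -4)) + u(-5, d(-2))) = -133*((-7 + 37)*(-24 + 3) + 2*(-2)*(-2 - 2)) = -133*(30*(-21) + 2*(-2)*(-4)) = -133*(-630 + 16) = -133*(-614) = 81662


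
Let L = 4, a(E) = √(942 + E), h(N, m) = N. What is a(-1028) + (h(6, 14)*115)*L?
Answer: 2760 + I*√86 ≈ 2760.0 + 9.2736*I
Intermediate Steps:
a(-1028) + (h(6, 14)*115)*L = √(942 - 1028) + (6*115)*4 = √(-86) + 690*4 = I*√86 + 2760 = 2760 + I*√86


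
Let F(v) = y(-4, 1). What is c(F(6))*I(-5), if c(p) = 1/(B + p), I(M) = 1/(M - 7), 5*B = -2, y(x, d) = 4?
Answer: -5/216 ≈ -0.023148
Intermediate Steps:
F(v) = 4
B = -⅖ (B = (⅕)*(-2) = -⅖ ≈ -0.40000)
I(M) = 1/(-7 + M)
c(p) = 1/(-⅖ + p)
c(F(6))*I(-5) = (5/(-2 + 5*4))/(-7 - 5) = (5/(-2 + 20))/(-12) = (5/18)*(-1/12) = -5/216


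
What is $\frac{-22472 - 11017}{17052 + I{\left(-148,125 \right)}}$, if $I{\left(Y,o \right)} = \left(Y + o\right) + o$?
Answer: $- \frac{3721}{1906} \approx -1.9523$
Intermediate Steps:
$I{\left(Y,o \right)} = Y + 2 o$
$\frac{-22472 - 11017}{17052 + I{\left(-148,125 \right)}} = \frac{-22472 - 11017}{17052 + \left(-148 + 2 \cdot 125\right)} = - \frac{33489}{17052 + \left(-148 + 250\right)} = - \frac{33489}{17052 + 102} = - \frac{33489}{17154} = \left(-33489\right) \frac{1}{17154} = - \frac{3721}{1906}$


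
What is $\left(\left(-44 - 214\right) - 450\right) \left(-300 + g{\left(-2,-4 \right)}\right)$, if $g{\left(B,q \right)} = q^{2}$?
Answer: $201072$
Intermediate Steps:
$\left(\left(-44 - 214\right) - 450\right) \left(-300 + g{\left(-2,-4 \right)}\right) = \left(\left(-44 - 214\right) - 450\right) \left(-300 + \left(-4\right)^{2}\right) = \left(-258 - 450\right) \left(-300 + 16\right) = \left(-708\right) \left(-284\right) = 201072$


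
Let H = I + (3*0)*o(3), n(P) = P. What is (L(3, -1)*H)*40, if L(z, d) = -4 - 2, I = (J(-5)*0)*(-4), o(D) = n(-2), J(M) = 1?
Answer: 0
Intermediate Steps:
o(D) = -2
I = 0 (I = (1*0)*(-4) = 0*(-4) = 0)
L(z, d) = -6
H = 0 (H = 0 + (3*0)*(-2) = 0 + 0*(-2) = 0 + 0 = 0)
(L(3, -1)*H)*40 = -6*0*40 = 0*40 = 0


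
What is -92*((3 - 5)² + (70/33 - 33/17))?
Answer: -215740/561 ≈ -384.56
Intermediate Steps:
-92*((3 - 5)² + (70/33 - 33/17)) = -92*((-2)² + (70*(1/33) - 33*1/17)) = -92*(4 + (70/33 - 33/17)) = -92*(4 + 101/561) = -92*2345/561 = -215740/561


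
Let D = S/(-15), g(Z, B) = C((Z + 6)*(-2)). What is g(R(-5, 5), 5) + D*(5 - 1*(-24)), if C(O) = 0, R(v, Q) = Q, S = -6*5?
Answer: 58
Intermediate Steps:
S = -30
g(Z, B) = 0
D = 2 (D = -30/(-15) = -30*(-1/15) = 2)
g(R(-5, 5), 5) + D*(5 - 1*(-24)) = 0 + 2*(5 - 1*(-24)) = 0 + 2*(5 + 24) = 0 + 2*29 = 0 + 58 = 58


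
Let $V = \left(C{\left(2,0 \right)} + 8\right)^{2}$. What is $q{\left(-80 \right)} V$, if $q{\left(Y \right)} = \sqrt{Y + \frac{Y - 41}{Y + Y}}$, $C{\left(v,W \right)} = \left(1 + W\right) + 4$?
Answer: $\frac{169 i \sqrt{126790}}{40} \approx 1504.4 i$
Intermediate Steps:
$C{\left(v,W \right)} = 5 + W$
$q{\left(Y \right)} = \sqrt{Y + \frac{-41 + Y}{2 Y}}$
$V = 169$ ($V = \left(\left(5 + 0\right) + 8\right)^{2} = \left(5 + 8\right)^{2} = 13^{2} = 169$)
$q{\left(-80 \right)} V = \frac{\sqrt{2 - \frac{82}{-80} + 4 \left(-80\right)}}{2} \cdot 169 = \frac{\sqrt{2 - - \frac{41}{40} - 320}}{2} \cdot 169 = \frac{\sqrt{2 + \frac{41}{40} - 320}}{2} \cdot 169 = \frac{\sqrt{- \frac{12679}{40}}}{2} \cdot 169 = \frac{\frac{1}{20} i \sqrt{126790}}{2} \cdot 169 = \frac{i \sqrt{126790}}{40} \cdot 169 = \frac{169 i \sqrt{126790}}{40}$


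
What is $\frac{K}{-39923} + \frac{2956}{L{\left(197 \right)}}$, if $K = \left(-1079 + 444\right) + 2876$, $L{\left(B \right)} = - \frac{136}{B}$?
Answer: $- \frac{70026341}{16354} \approx -4281.9$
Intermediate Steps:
$K = 2241$ ($K = -635 + 2876 = 2241$)
$\frac{K}{-39923} + \frac{2956}{L{\left(197 \right)}} = \frac{2241}{-39923} + \frac{2956}{\left(-136\right) \frac{1}{197}} = 2241 \left(- \frac{1}{39923}\right) + \frac{2956}{\left(-136\right) \frac{1}{197}} = - \frac{27}{481} + \frac{2956}{- \frac{136}{197}} = - \frac{27}{481} + 2956 \left(- \frac{197}{136}\right) = - \frac{27}{481} - \frac{145583}{34} = - \frac{70026341}{16354}$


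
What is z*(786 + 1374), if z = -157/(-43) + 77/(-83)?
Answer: 20995200/3569 ≈ 5882.7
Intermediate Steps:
z = 9720/3569 (z = -157*(-1/43) + 77*(-1/83) = 157/43 - 77/83 = 9720/3569 ≈ 2.7235)
z*(786 + 1374) = 9720*(786 + 1374)/3569 = (9720/3569)*2160 = 20995200/3569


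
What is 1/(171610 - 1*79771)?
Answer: 1/91839 ≈ 1.0889e-5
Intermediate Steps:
1/(171610 - 1*79771) = 1/(171610 - 79771) = 1/91839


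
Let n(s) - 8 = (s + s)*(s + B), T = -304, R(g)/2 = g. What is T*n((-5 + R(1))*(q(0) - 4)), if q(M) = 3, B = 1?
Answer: -9728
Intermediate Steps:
R(g) = 2*g
n(s) = 8 + 2*s*(1 + s) (n(s) = 8 + (s + s)*(s + 1) = 8 + (2*s)*(1 + s) = 8 + 2*s*(1 + s))
T*n((-5 + R(1))*(q(0) - 4)) = -304*(8 + 2*((-5 + 2*1)*(3 - 4)) + 2*((-5 + 2*1)*(3 - 4))²) = -304*(8 + 2*((-5 + 2)*(-1)) + 2*((-5 + 2)*(-1))²) = -304*(8 + 2*(-3*(-1)) + 2*(-3*(-1))²) = -304*(8 + 2*3 + 2*3²) = -304*(8 + 6 + 2*9) = -304*(8 + 6 + 18) = -304*32 = -9728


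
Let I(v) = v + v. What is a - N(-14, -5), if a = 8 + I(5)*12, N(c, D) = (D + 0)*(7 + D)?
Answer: 138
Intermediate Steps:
I(v) = 2*v
N(c, D) = D*(7 + D)
a = 128 (a = 8 + (2*5)*12 = 8 + 10*12 = 8 + 120 = 128)
a - N(-14, -5) = 128 - (-5)*(7 - 5) = 128 - (-5)*2 = 128 - 1*(-10) = 128 + 10 = 138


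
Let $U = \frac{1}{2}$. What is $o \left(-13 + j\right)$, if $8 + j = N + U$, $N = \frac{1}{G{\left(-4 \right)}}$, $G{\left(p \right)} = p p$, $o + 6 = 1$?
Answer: $\frac{1635}{16} \approx 102.19$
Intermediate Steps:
$o = -5$ ($o = -6 + 1 = -5$)
$G{\left(p \right)} = p^{2}$
$U = \frac{1}{2} \approx 0.5$
$N = \frac{1}{16}$ ($N = \frac{1}{\left(-4\right)^{2}} = \frac{1}{16} \approx 0.0625$)
$j = - \frac{119}{16}$ ($j = -8 + \left(\frac{1}{16} + \frac{1}{2}\right) = -8 + \frac{9}{16} = - \frac{119}{16} \approx -7.4375$)
$o \left(-13 + j\right) = - 5 \left(-13 - \frac{119}{16}\right) = \left(-5\right) \left(- \frac{327}{16}\right) = \frac{1635}{16}$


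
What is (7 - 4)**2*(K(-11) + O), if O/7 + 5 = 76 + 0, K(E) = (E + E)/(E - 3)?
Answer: 31410/7 ≈ 4487.1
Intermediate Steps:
K(E) = 2*E/(-3 + E) (K(E) = (2*E)/(-3 + E) = 2*E/(-3 + E))
O = 497 (O = -35 + 7*(76 + 0) = -35 + 7*76 = -35 + 532 = 497)
(7 - 4)**2*(K(-11) + O) = (7 - 4)**2*(2*(-11)/(-3 - 11) + 497) = 3**2*(2*(-11)/(-14) + 497) = 9*(2*(-11)*(-1/14) + 497) = 9*(11/7 + 497) = 9*(3490/7) = 31410/7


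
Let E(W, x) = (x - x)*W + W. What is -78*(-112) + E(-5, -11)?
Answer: 8731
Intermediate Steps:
E(W, x) = W (E(W, x) = 0*W + W = 0 + W = W)
-78*(-112) + E(-5, -11) = -78*(-112) - 5 = 8736 - 5 = 8731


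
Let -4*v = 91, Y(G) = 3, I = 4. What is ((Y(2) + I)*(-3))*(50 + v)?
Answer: -2289/4 ≈ -572.25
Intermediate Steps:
v = -91/4 (v = -¼*91 = -91/4 ≈ -22.750)
((Y(2) + I)*(-3))*(50 + v) = ((3 + 4)*(-3))*(50 - 91/4) = (7*(-3))*(109/4) = -21*109/4 = -2289/4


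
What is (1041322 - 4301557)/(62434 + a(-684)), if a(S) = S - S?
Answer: -3260235/62434 ≈ -52.219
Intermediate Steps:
a(S) = 0
(1041322 - 4301557)/(62434 + a(-684)) = (1041322 - 4301557)/(62434 + 0) = -3260235/62434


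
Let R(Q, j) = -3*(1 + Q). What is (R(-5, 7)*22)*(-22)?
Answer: -5808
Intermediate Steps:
R(Q, j) = -3 - 3*Q
(R(-5, 7)*22)*(-22) = ((-3 - 3*(-5))*22)*(-22) = ((-3 + 15)*22)*(-22) = (12*22)*(-22) = 264*(-22) = -5808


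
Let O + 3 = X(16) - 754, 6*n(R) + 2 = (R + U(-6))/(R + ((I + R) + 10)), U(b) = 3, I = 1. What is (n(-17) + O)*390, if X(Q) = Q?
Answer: -6648850/23 ≈ -2.8908e+5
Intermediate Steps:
n(R) = -⅓ + (3 + R)/(6*(11 + 2*R)) (n(R) = -⅓ + ((R + 3)/(R + ((1 + R) + 10)))/6 = -⅓ + ((3 + R)/(R + (11 + R)))/6 = -⅓ + ((3 + R)/(11 + 2*R))/6 = -⅓ + (3 + R)/(6*(11 + 2*R)))
O = -741 (O = -3 + (16 - 754) = -3 - 738 = -741)
(n(-17) + O)*390 = ((-19 - 3*(-17))/(6*(11 + 2*(-17))) - 741)*390 = ((-19 + 51)/(6*(11 - 34)) - 741)*390 = ((⅙)*32/(-23) - 741)*390 = ((⅙)*(-1/23)*32 - 741)*390 = (-16/69 - 741)*390 = -51145/69*390 = -6648850/23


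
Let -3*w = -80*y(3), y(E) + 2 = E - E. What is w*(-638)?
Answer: 102080/3 ≈ 34027.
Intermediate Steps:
y(E) = -2 (y(E) = -2 + (E - E) = -2 + 0 = -2)
w = -160/3 (w = -(-80)*(-2)/3 = -⅓*160 = -160/3 ≈ -53.333)
w*(-638) = -160/3*(-638) = 102080/3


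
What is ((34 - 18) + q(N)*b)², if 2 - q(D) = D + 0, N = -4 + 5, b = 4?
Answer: 400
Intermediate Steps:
N = 1
q(D) = 2 - D (q(D) = 2 - (D + 0) = 2 - D)
((34 - 18) + q(N)*b)² = ((34 - 18) + (2 - 1*1)*4)² = (16 + (2 - 1)*4)² = (16 + 1*4)² = (16 + 4)² = 20² = 400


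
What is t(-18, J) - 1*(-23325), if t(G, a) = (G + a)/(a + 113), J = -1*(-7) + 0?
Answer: 2798989/120 ≈ 23325.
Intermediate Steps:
J = 7 (J = 7 + 0 = 7)
t(G, a) = (G + a)/(113 + a)
t(-18, J) - 1*(-23325) = (-18 + 7)/(113 + 7) - 1*(-23325) = -11/120 + 23325 = 2798989/120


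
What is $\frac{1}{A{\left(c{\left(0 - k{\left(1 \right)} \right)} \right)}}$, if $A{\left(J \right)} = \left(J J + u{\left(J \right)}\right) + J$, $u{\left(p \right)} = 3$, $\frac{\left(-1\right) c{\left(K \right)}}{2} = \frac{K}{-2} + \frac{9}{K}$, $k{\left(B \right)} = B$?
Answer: $\frac{1}{309} \approx 0.0032362$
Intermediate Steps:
$c{\left(K \right)} = K - \frac{18}{K}$ ($c{\left(K \right)} = - 2 \left(\frac{K}{-2} + \frac{9}{K}\right) = - 2 \left(K \left(- \frac{1}{2}\right) + \frac{9}{K}\right) = - 2 \left(- \frac{K}{2} + \frac{9}{K}\right) = - 2 \left(\frac{9}{K} - \frac{K}{2}\right) = K - \frac{18}{K}$)
$A{\left(J \right)} = 3 + J + J^{2}$ ($A{\left(J \right)} = \left(J J + 3\right) + J = \left(J^{2} + 3\right) + J = \left(3 + J^{2}\right) + J = 3 + J + J^{2}$)
$\frac{1}{A{\left(c{\left(0 - k{\left(1 \right)} \right)} \right)}} = \frac{1}{3 + \left(\left(0 - 1\right) - \frac{18}{0 - 1}\right) + \left(\left(0 - 1\right) - \frac{18}{0 - 1}\right)^{2}} = \frac{1}{3 - \left(1 + \frac{18}{-1}\right) + \left(-1 - \frac{18}{-1}\right)^{2}} = \frac{1}{3 - -17 + \left(-1 - -18\right)^{2}} = \frac{1}{3 + \left(-1 + 18\right) + \left(-1 + 18\right)^{2}} = \frac{1}{3 + 17 + 17^{2}} = \frac{1}{3 + 17 + 289} = \frac{1}{309}$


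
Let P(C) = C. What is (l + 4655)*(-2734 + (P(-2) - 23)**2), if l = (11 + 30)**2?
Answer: -13362624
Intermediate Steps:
l = 1681 (l = 41**2 = 1681)
(l + 4655)*(-2734 + (P(-2) - 23)**2) = (1681 + 4655)*(-2734 + (-2 - 23)**2) = 6336*(-2734 + (-25)**2) = 6336*(-2734 + 625) = 6336*(-2109) = -13362624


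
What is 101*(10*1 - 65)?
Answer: -5555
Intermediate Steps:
101*(10*1 - 65) = 101*(10 - 65) = 101*(-55) = -5555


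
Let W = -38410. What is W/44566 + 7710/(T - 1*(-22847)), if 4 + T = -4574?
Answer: -179054215/407088127 ≈ -0.43984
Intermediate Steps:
T = -4578 (T = -4 - 4574 = -4578)
W/44566 + 7710/(T - 1*(-22847)) = -38410/44566 + 7710/(-4578 - 1*(-22847)) = -38410*1/44566 + 7710/(-4578 + 22847) = -19205/22283 + 7710/18269 = -179054215/407088127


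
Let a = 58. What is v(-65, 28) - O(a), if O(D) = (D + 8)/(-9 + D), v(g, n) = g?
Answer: -3251/49 ≈ -66.347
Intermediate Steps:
O(D) = (8 + D)/(-9 + D)
v(-65, 28) - O(a) = -65 - (8 + 58)/(-9 + 58) = -65 - 66/49 = -3251/49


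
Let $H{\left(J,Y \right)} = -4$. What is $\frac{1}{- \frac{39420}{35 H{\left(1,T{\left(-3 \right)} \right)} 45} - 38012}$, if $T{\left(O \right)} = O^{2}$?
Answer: $- \frac{35}{1330201} \approx -2.6312 \cdot 10^{-5}$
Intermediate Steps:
$\frac{1}{- \frac{39420}{35 H{\left(1,T{\left(-3 \right)} \right)} 45} - 38012} = \frac{1}{- \frac{39420}{35 \left(-4\right) 45} - 38012} = \frac{1}{- \frac{39420}{\left(-140\right) 45} - 38012} = \frac{1}{- \frac{39420}{-6300} - 38012} = \frac{1}{\left(-39420\right) \left(- \frac{1}{6300}\right) - 38012} = \frac{1}{\frac{219}{35} - 38012} = \frac{1}{- \frac{1330201}{35}} = - \frac{35}{1330201}$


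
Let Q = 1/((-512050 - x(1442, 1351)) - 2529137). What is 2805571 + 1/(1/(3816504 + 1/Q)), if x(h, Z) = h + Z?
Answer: 3578095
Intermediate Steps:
x(h, Z) = Z + h
Q = -1/3043980 (Q = 1/((-512050 - (1351 + 1442)) - 2529137) = 1/((-512050 - 1*2793) - 2529137) = 1/((-512050 - 2793) - 2529137) = 1/(-514843 - 2529137) = 1/(-3043980) = -1/3043980 ≈ -3.2852e-7)
2805571 + 1/(1/(3816504 + 1/Q)) = 2805571 + 1/(1/(3816504 + 1/(-1/3043980))) = 2805571 + 1/(1/(3816504 - 3043980)) = 2805571 + 1/(1/772524) = 2805571 + 772524 = 3578095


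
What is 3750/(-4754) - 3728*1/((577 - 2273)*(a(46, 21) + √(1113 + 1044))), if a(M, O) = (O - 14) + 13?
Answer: -180140285/221348617 + 233*√2157/186242 ≈ -0.75573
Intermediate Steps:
a(M, O) = -1 + O (a(M, O) = (-14 + O) + 13 = -1 + O)
3750/(-4754) - 3728*1/((577 - 2273)*(a(46, 21) + √(1113 + 1044))) = 3750/(-4754) - 3728*1/((577 - 2273)*((-1 + 21) + √(1113 + 1044))) = 3750*(-1/4754) - 3728*(-1/(1696*(20 + √2157))) = -1875/2377 - 3728/(-33920 - 1696*√2157)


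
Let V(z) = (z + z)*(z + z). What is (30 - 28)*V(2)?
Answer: 32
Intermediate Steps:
V(z) = 4*z² (V(z) = (2*z)*(2*z) = 4*z²)
(30 - 28)*V(2) = (30 - 28)*(4*2²) = 2*(4*4) = 2*16 = 32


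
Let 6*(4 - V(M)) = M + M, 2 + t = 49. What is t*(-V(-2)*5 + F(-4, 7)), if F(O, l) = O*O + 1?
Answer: -893/3 ≈ -297.67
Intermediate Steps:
F(O, l) = 1 + O**2 (F(O, l) = O**2 + 1 = 1 + O**2)
t = 47 (t = -2 + 49 = 47)
V(M) = 4 - M/3 (V(M) = 4 - (M + M)/6 = 4 - M/3)
t*(-V(-2)*5 + F(-4, 7)) = 47*(-(4 - 1/3*(-2))*5 + (1 + (-4)**2)) = 47*(-(4 + 2/3)*5 + (1 + 16)) = 47*(-1*14/3*5 + 17) = 47*(-14/3*5 + 17) = 47*(-70/3 + 17) = 47*(-19/3) = -893/3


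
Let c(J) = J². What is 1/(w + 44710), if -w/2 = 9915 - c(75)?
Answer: 1/36130 ≈ 2.7678e-5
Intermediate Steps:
w = -8580 (w = -2*(9915 - 1*75²) = -2*(9915 - 1*5625) = -2*(9915 - 5625) = -2*4290 = -8580)
1/(w + 44710) = 1/(-8580 + 44710) = 1/36130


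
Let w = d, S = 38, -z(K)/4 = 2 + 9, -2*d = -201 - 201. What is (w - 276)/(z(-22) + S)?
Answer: 25/2 ≈ 12.500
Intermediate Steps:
d = 201 (d = -(-201 - 201)/2 = -½*(-402) = 201)
z(K) = -44 (z(K) = -4*(2 + 9) = -4*11 = -44)
w = 201
(w - 276)/(z(-22) + S) = (201 - 276)/(-44 + 38) = -75/(-6) = -75*(-⅙) = 25/2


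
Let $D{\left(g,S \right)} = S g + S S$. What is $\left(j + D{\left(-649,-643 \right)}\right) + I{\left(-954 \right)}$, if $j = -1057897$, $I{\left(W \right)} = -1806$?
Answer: $-228947$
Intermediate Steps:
$D{\left(g,S \right)} = S^{2} + S g$ ($D{\left(g,S \right)} = S g + S^{2} = S^{2} + S g$)
$\left(j + D{\left(-649,-643 \right)}\right) + I{\left(-954 \right)} = \left(-1057897 - 643 \left(-643 - 649\right)\right) - 1806 = \left(-1057897 - -830756\right) - 1806 = \left(-1057897 + 830756\right) - 1806 = -227141 - 1806 = -228947$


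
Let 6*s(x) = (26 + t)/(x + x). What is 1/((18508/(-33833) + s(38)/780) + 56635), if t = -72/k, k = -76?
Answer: 7145022105/404654418846023 ≈ 1.7657e-5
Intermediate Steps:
t = 18/19 (t = -72/(-76) = -72*(-1/76) = 18/19 ≈ 0.94737)
s(x) = 128/(57*x) (s(x) = ((26 + 18/19)/(x + x))/6 = (512/(19*((2*x))))/6 = (512*(1/(2*x))/19)/6 = (256/(19*x))/6 = 128/(57*x))
1/((18508/(-33833) + s(38)/780) + 56635) = 1/((18508/(-33833) + ((128/57)/38)/780) + 56635) = 1/((18508*(-1/33833) + ((128/57)*(1/38))*(1/780)) + 56635) = 1/((-18508/33833 + (64/1083)*(1/780)) + 56635) = 1/((-18508/33833 + 16/211185) + 56635) = 1/(-3908070652/7145022105 + 56635) = 1/(404654418846023/7145022105) = 7145022105/404654418846023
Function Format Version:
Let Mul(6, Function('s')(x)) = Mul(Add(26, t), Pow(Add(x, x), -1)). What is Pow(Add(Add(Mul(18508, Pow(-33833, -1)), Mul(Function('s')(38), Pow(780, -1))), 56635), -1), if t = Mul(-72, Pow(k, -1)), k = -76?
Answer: Rational(7145022105, 404654418846023) ≈ 1.7657e-5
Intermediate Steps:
t = Rational(18, 19) (t = Mul(-72, Pow(-76, -1)) = Mul(-72, Rational(-1, 76)) = Rational(18, 19) ≈ 0.94737)
Function('s')(x) = Mul(Rational(128, 57), Pow(x, -1)) (Function('s')(x) = Mul(Rational(1, 6), Mul(Add(26, Rational(18, 19)), Pow(Add(x, x), -1))) = Mul(Rational(1, 6), Mul(Rational(512, 19), Pow(Mul(2, x), -1))) = Mul(Rational(1, 6), Mul(Rational(512, 19), Mul(Rational(1, 2), Pow(x, -1)))) = Mul(Rational(1, 6), Mul(Rational(256, 19), Pow(x, -1))) = Mul(Rational(128, 57), Pow(x, -1)))
Pow(Add(Add(Mul(18508, Pow(-33833, -1)), Mul(Function('s')(38), Pow(780, -1))), 56635), -1) = Pow(Add(Add(Mul(18508, Pow(-33833, -1)), Mul(Mul(Rational(128, 57), Pow(38, -1)), Pow(780, -1))), 56635), -1) = Pow(Add(Add(Mul(18508, Rational(-1, 33833)), Mul(Mul(Rational(128, 57), Rational(1, 38)), Rational(1, 780))), 56635), -1) = Pow(Add(Add(Rational(-18508, 33833), Mul(Rational(64, 1083), Rational(1, 780))), 56635), -1) = Pow(Add(Add(Rational(-18508, 33833), Rational(16, 211185)), 56635), -1) = Pow(Add(Rational(-3908070652, 7145022105), 56635), -1) = Pow(Rational(404654418846023, 7145022105), -1) = Rational(7145022105, 404654418846023)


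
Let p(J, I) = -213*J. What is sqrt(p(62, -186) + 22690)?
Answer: 2*sqrt(2371) ≈ 97.386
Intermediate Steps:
sqrt(p(62, -186) + 22690) = sqrt(-213*62 + 22690) = sqrt(-13206 + 22690) = sqrt(9484) = 2*sqrt(2371)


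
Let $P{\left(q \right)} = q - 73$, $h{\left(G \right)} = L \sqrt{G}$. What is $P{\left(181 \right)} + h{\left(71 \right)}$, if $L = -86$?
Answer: $108 - 86 \sqrt{71} \approx -616.65$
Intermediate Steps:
$h{\left(G \right)} = - 86 \sqrt{G}$
$P{\left(q \right)} = -73 + q$
$P{\left(181 \right)} + h{\left(71 \right)} = \left(-73 + 181\right) - 86 \sqrt{71} = 108 - 86 \sqrt{71}$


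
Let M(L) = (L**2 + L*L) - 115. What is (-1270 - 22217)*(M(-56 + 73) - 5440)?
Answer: 116894799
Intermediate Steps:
M(L) = -115 + 2*L**2 (M(L) = (L**2 + L**2) - 115 = 2*L**2 - 115 = -115 + 2*L**2)
(-1270 - 22217)*(M(-56 + 73) - 5440) = (-1270 - 22217)*((-115 + 2*(-56 + 73)**2) - 5440) = -23487*((-115 + 2*17**2) - 5440) = -23487*((-115 + 2*289) - 5440) = -23487*((-115 + 578) - 5440) = -23487*(463 - 5440) = -23487*(-4977) = 116894799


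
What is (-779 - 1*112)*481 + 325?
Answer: -428246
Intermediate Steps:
(-779 - 1*112)*481 + 325 = (-779 - 112)*481 + 325 = -891*481 + 325 = -428571 + 325 = -428246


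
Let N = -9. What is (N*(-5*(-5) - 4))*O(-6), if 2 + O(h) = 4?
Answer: -378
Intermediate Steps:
O(h) = 2 (O(h) = -2 + 4 = 2)
(N*(-5*(-5) - 4))*O(-6) = -9*(-5*(-5) - 4)*2 = -9*(25 - 4)*2 = -9*21*2 = -189*2 = -378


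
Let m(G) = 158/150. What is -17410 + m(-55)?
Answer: -1305671/75 ≈ -17409.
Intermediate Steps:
m(G) = 79/75 (m(G) = 158*(1/150) = 79/75)
-17410 + m(-55) = -17410 + 79/75 = -1305671/75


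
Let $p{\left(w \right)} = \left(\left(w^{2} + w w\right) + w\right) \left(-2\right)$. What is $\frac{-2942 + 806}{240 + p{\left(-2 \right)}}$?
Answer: $- \frac{178}{19} \approx -9.3684$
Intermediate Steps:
$p{\left(w \right)} = - 4 w^{2} - 2 w$ ($p{\left(w \right)} = \left(\left(w^{2} + w^{2}\right) + w\right) \left(-2\right) = \left(2 w^{2} + w\right) \left(-2\right) = \left(w + 2 w^{2}\right) \left(-2\right) = - 4 w^{2} - 2 w$)
$\frac{-2942 + 806}{240 + p{\left(-2 \right)}} = \frac{-2942 + 806}{240 - - 4 \left(1 + 2 \left(-2\right)\right)} = - \frac{2136}{240 - - 4 \left(1 - 4\right)} = - \frac{2136}{240 - \left(-4\right) \left(-3\right)} = - \frac{2136}{240 - 12} = - \frac{2136}{228} = \left(-2136\right) \frac{1}{228} = - \frac{178}{19}$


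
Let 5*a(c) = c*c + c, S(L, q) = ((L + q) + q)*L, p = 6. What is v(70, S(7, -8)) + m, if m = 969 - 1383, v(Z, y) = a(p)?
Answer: -2028/5 ≈ -405.60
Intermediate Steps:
S(L, q) = L*(L + 2*q) (S(L, q) = (L + 2*q)*L = L*(L + 2*q))
a(c) = c/5 + c**2/5 (a(c) = (c*c + c)/5 = (c**2 + c)/5 = (c + c**2)/5 = c/5 + c**2/5)
v(Z, y) = 42/5 (v(Z, y) = (1/5)*6*(1 + 6) = (1/5)*6*7 = 42/5)
m = -414
v(70, S(7, -8)) + m = 42/5 - 414 = -2028/5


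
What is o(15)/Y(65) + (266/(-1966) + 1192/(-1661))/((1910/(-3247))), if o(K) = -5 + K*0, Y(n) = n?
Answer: 291447799/212259190 ≈ 1.3731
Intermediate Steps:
o(K) = -5 (o(K) = -5 + 0 = -5)
o(15)/Y(65) + (266/(-1966) + 1192/(-1661))/((1910/(-3247))) = -5/65 + (266/(-1966) + 1192/(-1661))/((1910/(-3247))) = -5*1/65 + (266*(-1/1966) + 1192*(-1/1661))/((1910*(-1/3247))) = -1/13 + (-133/983 - 1192/1661)/(-10/17) = -1/13 - 1392649/1632763*(-17/10) = -1/13 + 23675033/16327630 = 291447799/212259190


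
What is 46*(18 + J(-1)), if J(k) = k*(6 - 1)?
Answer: 598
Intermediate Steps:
J(k) = 5*k (J(k) = k*5 = 5*k)
46*(18 + J(-1)) = 46*(18 + 5*(-1)) = 46*(18 - 5) = 46*13 = 598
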